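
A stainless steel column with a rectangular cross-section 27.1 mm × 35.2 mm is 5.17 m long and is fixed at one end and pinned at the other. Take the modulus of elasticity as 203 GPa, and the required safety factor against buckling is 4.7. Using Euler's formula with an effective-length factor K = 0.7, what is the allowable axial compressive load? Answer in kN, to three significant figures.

Buckling occurs about the weak axis: I_min = h·b³/12 = 35.2×27.1³/12 = 58380 mm⁴ (b = 27.1 mm is the smaller dimension).
Effective length L_e = KL = 0.7×5.17 m = 3619 mm.
Euler critical load P_cr = π²EI/L_e² = π²×203000×58380/3619² = 8931 N.
P_allow = P_cr/n = 8931/4.7 = 1900 N.

P_allow = 1.90 kN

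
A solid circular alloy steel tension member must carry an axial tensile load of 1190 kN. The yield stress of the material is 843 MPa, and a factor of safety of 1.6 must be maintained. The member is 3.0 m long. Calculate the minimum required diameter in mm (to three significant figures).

d = 53.6 mm

Allowable stress σ_allow = 843/1.6 = 526.9 MPa.
Required area A = F/σ_allow = 1190000/526.9 = 2259 mm².
A = πd²/4 → d = √(4A/π) = 53.63 mm.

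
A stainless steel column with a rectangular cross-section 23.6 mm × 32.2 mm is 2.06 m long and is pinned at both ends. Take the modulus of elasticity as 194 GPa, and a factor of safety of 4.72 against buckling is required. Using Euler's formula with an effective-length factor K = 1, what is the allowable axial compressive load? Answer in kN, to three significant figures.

Buckling occurs about the weak axis: I_min = h·b³/12 = 32.2×23.6³/12 = 35270 mm⁴ (b = 23.6 mm is the smaller dimension).
Effective length L_e = KL = 1×2.06 m = 2060 mm.
Euler critical load P_cr = π²EI/L_e² = π²×194000×35270/2060² = 15910 N.
P_allow = P_cr/n = 15910/4.72 = 3372 N.

P_allow = 3.37 kN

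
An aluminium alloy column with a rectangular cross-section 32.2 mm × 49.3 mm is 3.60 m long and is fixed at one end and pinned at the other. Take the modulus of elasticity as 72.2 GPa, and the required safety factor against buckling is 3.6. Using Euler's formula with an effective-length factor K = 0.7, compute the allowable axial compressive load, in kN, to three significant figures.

Buckling occurs about the weak axis: I_min = h·b³/12 = 49.3×32.2³/12 = 137200 mm⁴ (b = 32.2 mm is the smaller dimension).
Effective length L_e = KL = 0.7×3.60 m = 2520 mm.
Euler critical load P_cr = π²EI/L_e² = π²×72200×137200/2520² = 15390 N.
P_allow = P_cr/n = 15390/3.6 = 4275 N.

P_allow = 4.28 kN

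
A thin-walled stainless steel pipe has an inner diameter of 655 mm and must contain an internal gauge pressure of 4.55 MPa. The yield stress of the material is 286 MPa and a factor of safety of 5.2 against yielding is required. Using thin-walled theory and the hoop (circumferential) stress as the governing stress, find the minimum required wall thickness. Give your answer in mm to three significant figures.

t = 27.1 mm

σ_allow = 286/5.2 = 55.00 MPa.
Hoop stress σ_h = pD/(2t), so t = pD/(2σ_allow) = 4.55×655/(2×55.00) = 27.09 mm.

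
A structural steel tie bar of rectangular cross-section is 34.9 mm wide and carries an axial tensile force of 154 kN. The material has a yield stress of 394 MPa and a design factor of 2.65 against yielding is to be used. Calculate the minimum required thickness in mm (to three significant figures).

t = 29.7 mm

σ_allow = 394/2.65 = 148.7 MPa.
Required area A = F/σ_allow = 154000/148.7 = 1036 mm².
t = A/w = 1036/34.9 = 29.68 mm.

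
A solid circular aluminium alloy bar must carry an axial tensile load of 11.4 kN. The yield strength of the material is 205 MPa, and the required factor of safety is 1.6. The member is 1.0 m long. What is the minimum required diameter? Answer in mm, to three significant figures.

d = 10.6 mm

Allowable stress σ_allow = 205/1.6 = 128.1 MPa.
Required area A = F/σ_allow = 11400/128.1 = 88.98 mm².
A = πd²/4 → d = √(4A/π) = 10.64 mm.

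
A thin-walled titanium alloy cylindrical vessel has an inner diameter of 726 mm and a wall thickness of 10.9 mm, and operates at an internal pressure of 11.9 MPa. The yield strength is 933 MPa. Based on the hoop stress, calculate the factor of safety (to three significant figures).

σ_h = pD/(2t) = 11.9×726/(2×10.9) = 396.3 MPa.
n = 933/396.3 = 2.354.

n = 2.35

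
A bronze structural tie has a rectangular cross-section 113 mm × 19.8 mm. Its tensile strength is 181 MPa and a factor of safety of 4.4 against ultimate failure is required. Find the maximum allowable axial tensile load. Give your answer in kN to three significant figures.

F_allow = 92.0 kN

σ_allow = 181/4.4 = 41.14 MPa.
A = 113×19.8 = 2237 mm².
F_allow = σ_allow × A = 41.14×2237 = 92040 N.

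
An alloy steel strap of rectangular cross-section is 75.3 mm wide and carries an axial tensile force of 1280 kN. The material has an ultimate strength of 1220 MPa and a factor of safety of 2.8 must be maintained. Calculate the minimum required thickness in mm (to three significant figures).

t = 39.0 mm

σ_allow = 1220/2.8 = 435.7 MPa.
Required area A = F/σ_allow = 1280000/435.7 = 2938 mm².
t = A/w = 2938/75.3 = 39.01 mm.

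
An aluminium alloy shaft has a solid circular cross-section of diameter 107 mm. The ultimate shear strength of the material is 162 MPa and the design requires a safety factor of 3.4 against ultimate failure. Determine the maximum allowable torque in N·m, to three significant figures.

τ_allow = 162/3.4 = 47.65 MPa.
For a solid shaft T_allow = τ_allow·πd³/16; πd³/16 = π×107³/16 = 240500 mm³.
T_allow = 47.65×240500 = 1.146×10^7 N·mm = 11460 N·m.

T_allow = 11500 N·m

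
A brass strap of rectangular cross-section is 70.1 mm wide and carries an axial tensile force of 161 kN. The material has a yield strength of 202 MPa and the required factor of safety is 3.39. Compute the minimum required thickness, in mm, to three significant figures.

t = 38.5 mm

σ_allow = 202/3.39 = 59.59 MPa.
Required area A = F/σ_allow = 161000/59.59 = 2702 mm².
t = A/w = 2702/70.1 = 38.54 mm.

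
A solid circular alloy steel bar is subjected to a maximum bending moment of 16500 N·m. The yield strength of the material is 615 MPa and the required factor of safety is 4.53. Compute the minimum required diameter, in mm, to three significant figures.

σ_allow = 615/4.53 = 135.8 MPa.
For a solid circular section σ = 32M/(πd³), so d³ = 32M/(π σ_allow) = 32×1.6500×10^7/(π×135.8) = 1.238×10^6 mm³.
d = 107.4 mm.

d = 107 mm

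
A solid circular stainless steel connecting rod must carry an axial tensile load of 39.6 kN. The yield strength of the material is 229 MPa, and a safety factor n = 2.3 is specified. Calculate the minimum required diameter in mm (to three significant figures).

Allowable stress σ_allow = 229/2.3 = 99.57 MPa.
Required area A = F/σ_allow = 39600/99.57 = 397.7 mm².
A = πd²/4 → d = √(4A/π) = 22.50 mm.

d = 22.5 mm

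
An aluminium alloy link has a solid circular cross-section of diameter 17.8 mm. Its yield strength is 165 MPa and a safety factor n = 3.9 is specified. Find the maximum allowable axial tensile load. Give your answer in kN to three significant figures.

σ_allow = 165/3.9 = 42.31 MPa.
A = πd²/4 = π×17.8²/4 = 248.8 mm².
F_allow = σ_allow × A = 42.31×248.8 = 10530 N.

F_allow = 10.5 kN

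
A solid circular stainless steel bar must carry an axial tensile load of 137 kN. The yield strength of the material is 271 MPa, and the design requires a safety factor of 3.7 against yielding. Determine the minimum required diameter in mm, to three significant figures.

Allowable stress σ_allow = 271/3.7 = 73.24 MPa.
Required area A = F/σ_allow = 137000/73.24 = 1870 mm².
A = πd²/4 → d = √(4A/π) = 48.80 mm.

d = 48.8 mm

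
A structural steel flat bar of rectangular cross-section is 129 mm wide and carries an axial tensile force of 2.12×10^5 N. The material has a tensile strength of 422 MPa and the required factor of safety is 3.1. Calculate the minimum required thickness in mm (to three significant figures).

σ_allow = 422/3.1 = 136.1 MPa.
Required area A = F/σ_allow = 212000/136.1 = 1557 mm².
t = A/w = 1557/129 = 12.07 mm.

t = 12.1 mm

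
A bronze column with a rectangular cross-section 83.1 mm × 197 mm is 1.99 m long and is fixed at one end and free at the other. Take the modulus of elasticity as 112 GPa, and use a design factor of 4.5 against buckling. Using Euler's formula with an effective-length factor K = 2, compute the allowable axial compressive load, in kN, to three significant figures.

Buckling occurs about the weak axis: I_min = h·b³/12 = 197×83.1³/12 = 9.421×10^6 mm⁴ (b = 83.1 mm is the smaller dimension).
Effective length L_e = KL = 2×1.99 m = 3980 mm.
Euler critical load P_cr = π²EI/L_e² = π²×112000×9.421×10^6/3980² = 657400 N.
P_allow = P_cr/n = 657400/4.5 = 146100 N.

P_allow = 146 kN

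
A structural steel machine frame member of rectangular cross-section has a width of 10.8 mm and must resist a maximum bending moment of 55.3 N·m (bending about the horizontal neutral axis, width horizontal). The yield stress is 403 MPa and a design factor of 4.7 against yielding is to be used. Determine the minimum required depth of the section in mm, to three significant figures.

σ_allow = 403/4.7 = 85.74 MPa.
For a rectangular section σ = 6M/(bh²), so h² = 6M/(b σ_allow) = 6×55300/(10.8×85.74) = 358.3 mm².
h = 18.93 mm.

h = 18.9 mm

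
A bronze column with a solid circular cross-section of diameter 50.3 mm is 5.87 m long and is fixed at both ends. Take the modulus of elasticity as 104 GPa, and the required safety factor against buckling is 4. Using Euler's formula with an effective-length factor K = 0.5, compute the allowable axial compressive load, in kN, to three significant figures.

I = πd⁴/64 = π×50.3⁴/64 = 314200 mm⁴.
Effective length L_e = KL = 0.5×5.87 m = 2935 mm.
Euler critical load P_cr = π²EI/L_e² = π²×104000×314200/2935² = 37440 N.
P_allow = P_cr/n = 37440/4 = 9360 N.

P_allow = 9.36 kN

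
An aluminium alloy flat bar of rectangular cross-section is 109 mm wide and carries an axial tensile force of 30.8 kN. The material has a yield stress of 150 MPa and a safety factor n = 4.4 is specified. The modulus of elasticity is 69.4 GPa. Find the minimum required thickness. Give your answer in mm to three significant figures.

t = 8.29 mm

σ_allow = 150/4.4 = 34.09 MPa.
Required area A = F/σ_allow = 30800/34.09 = 903.5 mm².
t = A/w = 903.5/109 = 8.289 mm.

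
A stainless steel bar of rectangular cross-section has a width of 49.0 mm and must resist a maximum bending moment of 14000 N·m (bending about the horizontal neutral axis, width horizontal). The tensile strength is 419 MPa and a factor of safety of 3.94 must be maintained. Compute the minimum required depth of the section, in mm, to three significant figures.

σ_allow = 419/3.94 = 106.3 MPa.
For a rectangular section σ = 6M/(bh²), so h² = 6M/(b σ_allow) = 6×1.4000×10^7/(49.0×106.3) = 16120 mm².
h = 127.0 mm.

h = 127 mm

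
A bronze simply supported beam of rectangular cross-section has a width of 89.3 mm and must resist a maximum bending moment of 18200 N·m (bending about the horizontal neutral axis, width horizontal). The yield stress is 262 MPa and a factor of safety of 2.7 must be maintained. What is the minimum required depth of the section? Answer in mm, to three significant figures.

σ_allow = 262/2.7 = 97.04 MPa.
For a rectangular section σ = 6M/(bh²), so h² = 6M/(b σ_allow) = 6×1.8200×10^7/(89.3×97.04) = 12600 mm².
h = 112.3 mm.

h = 112 mm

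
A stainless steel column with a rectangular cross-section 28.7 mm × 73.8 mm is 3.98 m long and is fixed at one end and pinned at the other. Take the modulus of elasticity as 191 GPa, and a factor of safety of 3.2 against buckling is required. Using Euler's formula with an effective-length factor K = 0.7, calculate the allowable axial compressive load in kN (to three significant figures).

Buckling occurs about the weak axis: I_min = h·b³/12 = 73.8×28.7³/12 = 145400 mm⁴ (b = 28.7 mm is the smaller dimension).
Effective length L_e = KL = 0.7×3.98 m = 2786 mm.
Euler critical load P_cr = π²EI/L_e² = π²×191000×145400/2786² = 35310 N.
P_allow = P_cr/n = 35310/3.2 = 11030 N.

P_allow = 11.0 kN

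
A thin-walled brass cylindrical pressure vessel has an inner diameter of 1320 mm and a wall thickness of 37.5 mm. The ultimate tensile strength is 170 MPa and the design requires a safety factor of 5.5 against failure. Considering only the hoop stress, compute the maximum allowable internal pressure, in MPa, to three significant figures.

σ_allow = 170/5.5 = 30.91 MPa.
σ_h = pD/(2t) → p_allow = 2σ_allow t/D = 2×30.91×37.5/1320 = 1.756 MPa.

p_allow = 1.76 MPa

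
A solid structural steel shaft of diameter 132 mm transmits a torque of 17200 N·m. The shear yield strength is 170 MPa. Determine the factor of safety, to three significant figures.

τ = 16T/(πd³) = 16×1.7200×10^7/(π×132³) = 38.09 MPa.
n = τ_limit/τ = 170/38.09 = 4.463.

n = 4.46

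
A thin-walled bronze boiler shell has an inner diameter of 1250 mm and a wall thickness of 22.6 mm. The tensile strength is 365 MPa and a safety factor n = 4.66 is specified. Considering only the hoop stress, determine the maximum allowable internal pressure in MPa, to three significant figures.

p_allow = 2.83 MPa

σ_allow = 365/4.66 = 78.33 MPa.
σ_h = pD/(2t) → p_allow = 2σ_allow t/D = 2×78.33×22.6/1250 = 2.832 MPa.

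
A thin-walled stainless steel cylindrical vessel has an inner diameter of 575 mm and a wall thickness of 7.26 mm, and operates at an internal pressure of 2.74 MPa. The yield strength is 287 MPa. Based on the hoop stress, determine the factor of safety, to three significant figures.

σ_h = pD/(2t) = 2.74×575/(2×7.26) = 108.5 MPa.
n = 287/108.5 = 2.645.

n = 2.65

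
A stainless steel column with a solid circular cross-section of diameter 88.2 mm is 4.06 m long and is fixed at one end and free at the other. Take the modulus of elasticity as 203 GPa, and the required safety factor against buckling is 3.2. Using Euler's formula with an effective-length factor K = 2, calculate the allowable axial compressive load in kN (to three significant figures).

P_allow = 28.2 kN

I = πd⁴/64 = π×88.2⁴/64 = 2.971×10^6 mm⁴.
Effective length L_e = KL = 2×4.06 m = 8120 mm.
Euler critical load P_cr = π²EI/L_e² = π²×203000×2.971×10^6/8120² = 90270 N.
P_allow = P_cr/n = 90270/3.2 = 28210 N.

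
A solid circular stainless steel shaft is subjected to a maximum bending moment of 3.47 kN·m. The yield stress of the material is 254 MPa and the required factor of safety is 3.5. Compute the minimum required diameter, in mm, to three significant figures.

σ_allow = 254/3.5 = 72.57 MPa.
For a solid circular section σ = 32M/(πd³), so d³ = 32M/(π σ_allow) = 32×3470000/(π×72.57) = 487000 mm³.
d = 78.68 mm.

d = 78.7 mm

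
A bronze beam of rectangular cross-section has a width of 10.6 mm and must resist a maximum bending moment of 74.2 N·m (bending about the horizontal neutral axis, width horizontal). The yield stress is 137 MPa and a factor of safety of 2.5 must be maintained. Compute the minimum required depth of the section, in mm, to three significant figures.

h = 27.7 mm

σ_allow = 137/2.5 = 54.80 MPa.
For a rectangular section σ = 6M/(bh²), so h² = 6M/(b σ_allow) = 6×74200/(10.6×54.80) = 766.4 mm².
h = 27.68 mm.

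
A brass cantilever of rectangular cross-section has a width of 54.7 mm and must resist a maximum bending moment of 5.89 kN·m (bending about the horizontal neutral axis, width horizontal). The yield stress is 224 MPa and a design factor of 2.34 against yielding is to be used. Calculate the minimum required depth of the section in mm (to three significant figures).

h = 82.2 mm

σ_allow = 224/2.34 = 95.73 MPa.
For a rectangular section σ = 6M/(bh²), so h² = 6M/(b σ_allow) = 6×5890000/(54.7×95.73) = 6749 mm².
h = 82.15 mm.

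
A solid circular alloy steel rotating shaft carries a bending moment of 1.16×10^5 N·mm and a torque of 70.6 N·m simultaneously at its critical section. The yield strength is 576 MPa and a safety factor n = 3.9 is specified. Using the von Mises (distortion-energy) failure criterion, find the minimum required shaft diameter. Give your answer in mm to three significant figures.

σ_allow = σ_y/n = 576/3.9 = 147.7 MPa.
For a solid shaft σ_b = 32M/(πd³) and τ = 16T/(πd³), so the von Mises stress is σ' = (16/πd³)·√(4M²+3T²).
√(4M²+3T²) = √(4×(116000)² + 3×(70600)²) = 262300 N·mm.
d³ = 16×262300/(π×147.7) = 9043 mm³.
d = 20.83 mm.

d = 20.8 mm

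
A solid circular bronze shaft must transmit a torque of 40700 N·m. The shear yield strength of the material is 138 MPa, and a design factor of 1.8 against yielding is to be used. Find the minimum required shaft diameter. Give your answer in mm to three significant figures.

Allowable shear stress τ_allow = 138/1.8 = 76.67 MPa.
For a solid shaft τ = 16T/(πd³), so d³ = 16T/(π τ_allow) = 16×4.0700×10^7/(π×76.67) = 2.704×10^6 mm³.
d = (2.704×10^6)^(1/3) = 139.3 mm.

d = 139 mm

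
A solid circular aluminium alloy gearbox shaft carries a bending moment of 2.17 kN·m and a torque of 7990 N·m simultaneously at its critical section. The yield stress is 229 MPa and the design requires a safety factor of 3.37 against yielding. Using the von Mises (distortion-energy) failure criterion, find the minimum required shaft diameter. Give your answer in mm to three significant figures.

d = 103 mm

σ_allow = σ_y/n = 229/3.37 = 67.95 MPa.
For a solid shaft σ_b = 32M/(πd³) and τ = 16T/(πd³), so the von Mises stress is σ' = (16/πd³)·√(4M²+3T²).
√(4M²+3T²) = √(4×(2.170×10^6)² + 3×(7.990×10^6)²) = 1.450×10^7 N·mm.
d³ = 16×1.450×10^7/(π×67.95) = 1.087×10^6 mm³.
d = 102.8 mm.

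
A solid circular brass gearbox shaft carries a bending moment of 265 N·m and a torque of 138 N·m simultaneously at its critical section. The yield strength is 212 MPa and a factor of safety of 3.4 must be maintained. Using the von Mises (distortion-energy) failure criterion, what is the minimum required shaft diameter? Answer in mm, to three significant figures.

σ_allow = σ_y/n = 212/3.4 = 62.35 MPa.
For a solid shaft σ_b = 32M/(πd³) and τ = 16T/(πd³), so the von Mises stress is σ' = (16/πd³)·√(4M²+3T²).
√(4M²+3T²) = √(4×(265000)² + 3×(138000)²) = 581400 N·mm.
d³ = 16×581400/(π×62.35) = 47490 mm³.
d = 36.21 mm.

d = 36.2 mm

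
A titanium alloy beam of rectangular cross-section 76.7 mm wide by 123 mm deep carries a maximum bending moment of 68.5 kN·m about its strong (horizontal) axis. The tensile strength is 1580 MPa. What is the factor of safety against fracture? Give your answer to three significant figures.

n = 4.46

Section modulus S = bh²/6 = 76.7×123²/6 = 193400 mm³.
σ = M/S = 6.8500×10^7/193400 = 354.2 MPa.
n = 1580/354.2 = 4.461.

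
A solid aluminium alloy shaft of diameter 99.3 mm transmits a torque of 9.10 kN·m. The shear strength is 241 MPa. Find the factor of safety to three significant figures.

n = 5.09

τ = 16T/(πd³) = 16×9100000/(π×99.3³) = 47.33 MPa.
n = τ_limit/τ = 241/47.33 = 5.092.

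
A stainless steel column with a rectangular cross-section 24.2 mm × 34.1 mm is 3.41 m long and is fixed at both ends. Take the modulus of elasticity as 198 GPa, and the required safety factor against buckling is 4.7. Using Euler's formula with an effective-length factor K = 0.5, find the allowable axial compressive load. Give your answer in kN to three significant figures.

Buckling occurs about the weak axis: I_min = h·b³/12 = 34.1×24.2³/12 = 40270 mm⁴ (b = 24.2 mm is the smaller dimension).
Effective length L_e = KL = 0.5×3.41 m = 1705 mm.
Euler critical load P_cr = π²EI/L_e² = π²×198000×40270/1705² = 27070 N.
P_allow = P_cr/n = 27070/4.7 = 5760 N.

P_allow = 5.76 kN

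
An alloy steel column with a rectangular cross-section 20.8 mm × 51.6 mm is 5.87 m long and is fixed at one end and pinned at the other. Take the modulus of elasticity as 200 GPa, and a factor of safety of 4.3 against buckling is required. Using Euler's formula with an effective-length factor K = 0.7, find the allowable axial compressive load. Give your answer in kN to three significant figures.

Buckling occurs about the weak axis: I_min = h·b³/12 = 51.6×20.8³/12 = 38700 mm⁴ (b = 20.8 mm is the smaller dimension).
Effective length L_e = KL = 0.7×5.87 m = 4109 mm.
Euler critical load P_cr = π²EI/L_e² = π²×200000×38700/4109² = 4524 N.
P_allow = P_cr/n = 4524/4.3 = 1052 N.

P_allow = 1.05 kN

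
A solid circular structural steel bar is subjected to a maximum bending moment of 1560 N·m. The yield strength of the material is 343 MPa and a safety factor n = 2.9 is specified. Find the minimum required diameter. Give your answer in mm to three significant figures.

d = 51.2 mm

σ_allow = 343/2.9 = 118.3 MPa.
For a solid circular section σ = 32M/(πd³), so d³ = 32M/(π σ_allow) = 32×1560000/(π×118.3) = 134300 mm³.
d = 51.22 mm.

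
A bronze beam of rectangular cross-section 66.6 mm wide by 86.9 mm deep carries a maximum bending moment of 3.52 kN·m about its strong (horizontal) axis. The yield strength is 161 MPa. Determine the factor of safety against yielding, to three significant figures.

Section modulus S = bh²/6 = 66.6×86.9²/6 = 83820 mm³.
σ = M/S = 3520000/83820 = 41.99 MPa.
n = 161/41.99 = 3.834.

n = 3.83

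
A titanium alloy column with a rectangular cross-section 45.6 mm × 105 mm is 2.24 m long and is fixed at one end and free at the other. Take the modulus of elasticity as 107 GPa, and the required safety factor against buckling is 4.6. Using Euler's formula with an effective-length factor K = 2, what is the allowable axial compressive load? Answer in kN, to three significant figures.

P_allow = 9.49 kN

Buckling occurs about the weak axis: I_min = h·b³/12 = 105×45.6³/12 = 829700 mm⁴ (b = 45.6 mm is the smaller dimension).
Effective length L_e = KL = 2×2.24 m = 4480 mm.
Euler critical load P_cr = π²EI/L_e² = π²×107000×829700/4480² = 43650 N.
P_allow = P_cr/n = 43650/4.6 = 9490 N.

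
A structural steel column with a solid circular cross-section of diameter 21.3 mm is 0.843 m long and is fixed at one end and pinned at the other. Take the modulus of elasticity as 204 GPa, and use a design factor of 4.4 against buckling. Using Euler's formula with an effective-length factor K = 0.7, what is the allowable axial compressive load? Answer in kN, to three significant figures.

I = πd⁴/64 = π×21.3⁴/64 = 10100 mm⁴.
Effective length L_e = KL = 0.7×0.843 m = 590.1 mm.
Euler critical load P_cr = π²EI/L_e² = π²×204000×10100/590.1² = 58420 N.
P_allow = P_cr/n = 58420/4.4 = 13280 N.

P_allow = 13.3 kN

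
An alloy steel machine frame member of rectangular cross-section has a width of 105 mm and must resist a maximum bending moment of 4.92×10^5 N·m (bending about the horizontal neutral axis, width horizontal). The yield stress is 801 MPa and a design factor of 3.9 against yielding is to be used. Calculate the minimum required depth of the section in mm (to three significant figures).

σ_allow = 801/3.9 = 205.4 MPa.
For a rectangular section σ = 6M/(bh²), so h² = 6M/(b σ_allow) = 6×4.9200×10^8/(105×205.4) = 136900 mm².
h = 370.0 mm.

h = 370 mm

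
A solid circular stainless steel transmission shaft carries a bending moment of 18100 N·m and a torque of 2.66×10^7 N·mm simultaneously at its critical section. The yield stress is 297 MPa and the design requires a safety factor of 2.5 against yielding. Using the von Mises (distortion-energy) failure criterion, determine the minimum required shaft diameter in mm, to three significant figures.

σ_allow = σ_y/n = 297/2.5 = 118.8 MPa.
For a solid shaft σ_b = 32M/(πd³) and τ = 16T/(πd³), so the von Mises stress is σ' = (16/πd³)·√(4M²+3T²).
√(4M²+3T²) = √(4×(1.810×10^7)² + 3×(2.660×10^7)²) = 5.859×10^7 N·mm.
d³ = 16×5.859×10^7/(π×118.8) = 2.512×10^6 mm³.
d = 135.9 mm.

d = 136 mm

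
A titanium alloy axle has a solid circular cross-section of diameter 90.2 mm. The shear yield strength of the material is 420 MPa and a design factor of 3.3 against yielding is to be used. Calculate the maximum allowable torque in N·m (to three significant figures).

T_allow = 18300 N·m

τ_allow = 420/3.3 = 127.3 MPa.
For a solid shaft T_allow = τ_allow·πd³/16; πd³/16 = π×90.2³/16 = 144100 mm³.
T_allow = 127.3×144100 = 1.834×10^7 N·mm = 18340 N·m.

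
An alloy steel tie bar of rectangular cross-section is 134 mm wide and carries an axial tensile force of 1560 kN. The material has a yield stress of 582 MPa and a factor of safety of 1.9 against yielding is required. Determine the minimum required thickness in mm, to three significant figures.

σ_allow = 582/1.9 = 306.3 MPa.
Required area A = F/σ_allow = 1560000/306.3 = 5093 mm².
t = A/w = 5093/134 = 38.01 mm.

t = 38.0 mm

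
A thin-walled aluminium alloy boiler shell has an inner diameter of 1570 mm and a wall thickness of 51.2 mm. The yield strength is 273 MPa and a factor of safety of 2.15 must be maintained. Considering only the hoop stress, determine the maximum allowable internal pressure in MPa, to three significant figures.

p_allow = 8.28 MPa

σ_allow = 273/2.15 = 127.0 MPa.
σ_h = pD/(2t) → p_allow = 2σ_allow t/D = 2×127.0×51.2/1570 = 8.282 MPa.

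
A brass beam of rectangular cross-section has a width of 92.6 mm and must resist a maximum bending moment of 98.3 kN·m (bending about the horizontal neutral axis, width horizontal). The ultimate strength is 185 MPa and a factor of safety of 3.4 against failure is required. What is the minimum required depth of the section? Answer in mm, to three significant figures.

h = 342 mm

σ_allow = 185/3.4 = 54.41 MPa.
For a rectangular section σ = 6M/(bh²), so h² = 6M/(b σ_allow) = 6×9.8300×10^7/(92.6×54.41) = 117100 mm².
h = 342.1 mm.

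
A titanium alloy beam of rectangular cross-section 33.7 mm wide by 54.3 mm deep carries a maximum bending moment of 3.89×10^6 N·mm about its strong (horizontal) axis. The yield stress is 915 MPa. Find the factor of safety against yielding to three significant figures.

n = 3.90

Section modulus S = bh²/6 = 33.7×54.3²/6 = 16560 mm³.
σ = M/S = 3890000/16560 = 234.9 MPa.
n = 915/234.9 = 3.895.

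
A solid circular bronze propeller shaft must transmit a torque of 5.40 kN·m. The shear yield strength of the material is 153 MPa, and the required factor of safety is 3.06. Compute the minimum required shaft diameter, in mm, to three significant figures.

d = 81.9 mm

Allowable shear stress τ_allow = 153/3.06 = 50.00 MPa.
For a solid shaft τ = 16T/(πd³), so d³ = 16T/(π τ_allow) = 16×5400000/(π×50.00) = 550000 mm³.
d = (550000)^(1/3) = 81.93 mm.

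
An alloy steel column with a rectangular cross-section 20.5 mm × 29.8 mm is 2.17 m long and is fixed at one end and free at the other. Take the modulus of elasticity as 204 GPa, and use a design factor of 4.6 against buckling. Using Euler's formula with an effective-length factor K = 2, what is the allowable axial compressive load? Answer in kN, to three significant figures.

P_allow = 0.497 kN

Buckling occurs about the weak axis: I_min = h·b³/12 = 29.8×20.5³/12 = 21390 mm⁴ (b = 20.5 mm is the smaller dimension).
Effective length L_e = KL = 2×2.17 m = 4340 mm.
Euler critical load P_cr = π²EI/L_e² = π²×204000×21390/4340² = 2287 N.
P_allow = P_cr/n = 2287/4.6 = 497.2 N.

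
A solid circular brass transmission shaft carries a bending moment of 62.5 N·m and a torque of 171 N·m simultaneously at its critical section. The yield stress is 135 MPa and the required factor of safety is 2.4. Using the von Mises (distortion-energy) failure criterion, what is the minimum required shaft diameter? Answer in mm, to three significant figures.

σ_allow = σ_y/n = 135/2.4 = 56.25 MPa.
For a solid shaft σ_b = 32M/(πd³) and τ = 16T/(πd³), so the von Mises stress is σ' = (16/πd³)·√(4M²+3T²).
√(4M²+3T²) = √(4×(62500)² + 3×(171000)²) = 321500 N·mm.
d³ = 16×321500/(π×56.25) = 29110 mm³.
d = 30.76 mm.

d = 30.8 mm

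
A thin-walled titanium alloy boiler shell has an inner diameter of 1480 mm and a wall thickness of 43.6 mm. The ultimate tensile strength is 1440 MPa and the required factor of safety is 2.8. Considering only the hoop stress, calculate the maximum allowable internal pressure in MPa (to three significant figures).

p_allow = 30.3 MPa

σ_allow = 1440/2.8 = 514.3 MPa.
σ_h = pD/(2t) → p_allow = 2σ_allow t/D = 2×514.3×43.6/1480 = 30.30 MPa.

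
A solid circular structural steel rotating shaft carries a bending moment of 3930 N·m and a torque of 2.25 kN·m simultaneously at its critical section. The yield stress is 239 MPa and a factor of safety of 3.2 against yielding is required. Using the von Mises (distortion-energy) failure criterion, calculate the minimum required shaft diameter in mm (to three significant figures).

d = 84.3 mm

σ_allow = σ_y/n = 239/3.2 = 74.69 MPa.
For a solid shaft σ_b = 32M/(πd³) and τ = 16T/(πd³), so the von Mises stress is σ' = (16/πd³)·√(4M²+3T²).
√(4M²+3T²) = √(4×(3.930×10^6)² + 3×(2.250×10^6)²) = 8.773×10^6 N·mm.
d³ = 16×8.773×10^6/(π×74.69) = 598200 mm³.
d = 84.26 mm.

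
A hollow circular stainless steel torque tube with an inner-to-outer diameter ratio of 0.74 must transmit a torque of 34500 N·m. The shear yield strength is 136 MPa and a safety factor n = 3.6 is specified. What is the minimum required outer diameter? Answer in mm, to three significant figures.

τ_allow = 136/3.6 = 37.78 MPa.
For a hollow shaft τ = 16T/[πd_o³(1−k⁴)] with k = 0.74, so 1−k⁴ = 0.7001.
d_o³ = 16T/[π τ_allow (1−k⁴)] = 16×3.4500×10^7/(π×37.78×0.7001) = 6.643×10^6 mm³.
d_o = 188.0 mm.

d_o = 188 mm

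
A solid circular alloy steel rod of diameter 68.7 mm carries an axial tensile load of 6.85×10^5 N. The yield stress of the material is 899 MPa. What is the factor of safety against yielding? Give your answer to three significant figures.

n = 4.86

A = πd²/4 = 3707 mm².
σ = F/A = 685000/3707 = 184.8 MPa.
n = 899/184.8 = 4.865.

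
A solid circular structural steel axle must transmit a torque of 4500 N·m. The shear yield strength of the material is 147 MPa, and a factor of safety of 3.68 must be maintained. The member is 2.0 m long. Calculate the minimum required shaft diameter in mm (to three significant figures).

d = 83.1 mm

Allowable shear stress τ_allow = 147/3.68 = 39.95 MPa.
For a solid shaft τ = 16T/(πd³), so d³ = 16T/(π τ_allow) = 16×4500000/(π×39.95) = 573700 mm³.
d = (573700)^(1/3) = 83.09 mm.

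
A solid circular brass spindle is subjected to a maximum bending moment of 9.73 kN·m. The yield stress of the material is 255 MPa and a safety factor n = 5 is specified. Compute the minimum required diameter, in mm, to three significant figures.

d = 125 mm

σ_allow = 255/5 = 51.00 MPa.
For a solid circular section σ = 32M/(πd³), so d³ = 32M/(π σ_allow) = 32×9730000/(π×51.00) = 1.943×10^6 mm³.
d = 124.8 mm.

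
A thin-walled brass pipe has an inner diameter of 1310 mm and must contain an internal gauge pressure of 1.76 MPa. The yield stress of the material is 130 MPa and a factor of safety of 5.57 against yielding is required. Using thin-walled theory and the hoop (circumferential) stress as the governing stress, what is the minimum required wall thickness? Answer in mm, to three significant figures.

σ_allow = 130/5.57 = 23.34 MPa.
Hoop stress σ_h = pD/(2t), so t = pD/(2σ_allow) = 1.76×1310/(2×23.34) = 49.39 mm.

t = 49.4 mm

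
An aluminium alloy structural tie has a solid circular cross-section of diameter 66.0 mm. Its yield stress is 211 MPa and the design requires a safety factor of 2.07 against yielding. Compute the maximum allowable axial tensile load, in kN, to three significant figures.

F_allow = 349 kN

σ_allow = 211/2.07 = 101.9 MPa.
A = πd²/4 = π×66.0²/4 = 3421 mm².
F_allow = σ_allow × A = 101.9×3421 = 348700 N.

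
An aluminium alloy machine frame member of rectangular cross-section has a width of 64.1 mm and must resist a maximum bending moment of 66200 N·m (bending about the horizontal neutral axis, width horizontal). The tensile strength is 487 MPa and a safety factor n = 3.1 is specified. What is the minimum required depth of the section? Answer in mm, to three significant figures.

σ_allow = 487/3.1 = 157.1 MPa.
For a rectangular section σ = 6M/(bh²), so h² = 6M/(b σ_allow) = 6×6.6200×10^7/(64.1×157.1) = 39440 mm².
h = 198.6 mm.

h = 199 mm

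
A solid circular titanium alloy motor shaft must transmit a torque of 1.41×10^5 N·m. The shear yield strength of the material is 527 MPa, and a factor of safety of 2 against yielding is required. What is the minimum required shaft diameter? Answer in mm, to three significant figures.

Allowable shear stress τ_allow = 527/2 = 263.5 MPa.
For a solid shaft τ = 16T/(πd³), so d³ = 16T/(π τ_allow) = 16×1.4100×10^8/(π×263.5) = 2.725×10^6 mm³.
d = (2.725×10^6)^(1/3) = 139.7 mm.

d = 140 mm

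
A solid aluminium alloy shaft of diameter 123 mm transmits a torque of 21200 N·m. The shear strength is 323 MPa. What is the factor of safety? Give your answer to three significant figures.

τ = 16T/(πd³) = 16×2.1200×10^7/(π×123³) = 58.02 MPa.
n = τ_limit/τ = 323/58.02 = 5.567.

n = 5.57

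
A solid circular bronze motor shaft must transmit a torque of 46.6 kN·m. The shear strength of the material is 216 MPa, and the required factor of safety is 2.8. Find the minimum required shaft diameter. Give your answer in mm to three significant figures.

Allowable shear stress τ_allow = 216/2.8 = 77.14 MPa.
For a solid shaft τ = 16T/(πd³), so d³ = 16T/(π τ_allow) = 16×4.6600×10^7/(π×77.14) = 3.077×10^6 mm³.
d = (3.077×10^6)^(1/3) = 145.4 mm.

d = 145 mm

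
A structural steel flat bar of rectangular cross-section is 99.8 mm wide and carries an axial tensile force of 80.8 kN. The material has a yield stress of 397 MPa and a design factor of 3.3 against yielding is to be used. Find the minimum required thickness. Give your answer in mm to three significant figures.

t = 6.73 mm

σ_allow = 397/3.3 = 120.3 MPa.
Required area A = F/σ_allow = 80800/120.3 = 671.6 mm².
t = A/w = 671.6/99.8 = 6.730 mm.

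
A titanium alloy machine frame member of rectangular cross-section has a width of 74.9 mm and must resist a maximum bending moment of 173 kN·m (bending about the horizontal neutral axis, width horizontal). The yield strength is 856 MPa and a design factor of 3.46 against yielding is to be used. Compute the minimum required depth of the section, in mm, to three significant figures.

h = 237 mm

σ_allow = 856/3.46 = 247.4 MPa.
For a rectangular section σ = 6M/(bh²), so h² = 6M/(b σ_allow) = 6×1.7300×10^8/(74.9×247.4) = 56020 mm².
h = 236.7 mm.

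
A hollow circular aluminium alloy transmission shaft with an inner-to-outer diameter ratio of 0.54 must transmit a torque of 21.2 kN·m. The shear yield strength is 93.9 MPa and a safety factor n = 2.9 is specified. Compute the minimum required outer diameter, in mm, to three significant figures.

τ_allow = 93.9/2.9 = 32.38 MPa.
For a hollow shaft τ = 16T/[πd_o³(1−k⁴)] with k = 0.54, so 1−k⁴ = 0.9150.
d_o³ = 16T/[π τ_allow (1−k⁴)] = 16×2.1200×10^7/(π×32.38×0.9150) = 3.644×10^6 mm³.
d_o = 153.9 mm.

d_o = 154 mm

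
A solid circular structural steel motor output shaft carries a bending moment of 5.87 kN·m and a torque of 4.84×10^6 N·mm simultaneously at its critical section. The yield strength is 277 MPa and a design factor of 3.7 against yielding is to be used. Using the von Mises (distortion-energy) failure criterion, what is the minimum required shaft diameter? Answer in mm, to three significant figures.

σ_allow = σ_y/n = 277/3.7 = 74.86 MPa.
For a solid shaft σ_b = 32M/(πd³) and τ = 16T/(πd³), so the von Mises stress is σ' = (16/πd³)·√(4M²+3T²).
√(4M²+3T²) = √(4×(5.870×10^6)² + 3×(4.840×10^6)²) = 1.443×10^7 N·mm.
d³ = 16×1.443×10^7/(π×74.86) = 981400 mm³.
d = 99.38 mm.

d = 99.4 mm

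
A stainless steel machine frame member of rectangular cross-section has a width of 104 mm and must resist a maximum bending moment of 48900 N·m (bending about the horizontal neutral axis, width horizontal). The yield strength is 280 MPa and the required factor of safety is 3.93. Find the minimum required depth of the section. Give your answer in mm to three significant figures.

h = 199 mm

σ_allow = 280/3.93 = 71.25 MPa.
For a rectangular section σ = 6M/(bh²), so h² = 6M/(b σ_allow) = 6×4.8900×10^7/(104×71.25) = 39600 mm².
h = 199.0 mm.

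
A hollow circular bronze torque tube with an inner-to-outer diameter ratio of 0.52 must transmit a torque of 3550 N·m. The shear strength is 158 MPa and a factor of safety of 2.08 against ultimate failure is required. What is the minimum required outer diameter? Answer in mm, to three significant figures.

d_o = 63.6 mm

τ_allow = 158/2.08 = 75.96 MPa.
For a hollow shaft τ = 16T/[πd_o³(1−k⁴)] with k = 0.52, so 1−k⁴ = 0.9269.
d_o³ = 16T/[π τ_allow (1−k⁴)] = 16×3550000/(π×75.96×0.9269) = 256800 mm³.
d_o = 63.56 mm.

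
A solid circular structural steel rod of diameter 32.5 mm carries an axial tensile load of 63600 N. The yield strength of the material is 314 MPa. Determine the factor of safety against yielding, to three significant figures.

n = 4.10

A = πd²/4 = 829.6 mm².
σ = F/A = 63600/829.6 = 76.67 MPa.
n = 314/76.67 = 4.096.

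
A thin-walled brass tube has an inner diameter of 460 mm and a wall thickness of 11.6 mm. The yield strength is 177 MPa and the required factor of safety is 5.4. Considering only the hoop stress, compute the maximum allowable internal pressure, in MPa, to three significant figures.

σ_allow = 177/5.4 = 32.78 MPa.
σ_h = pD/(2t) → p_allow = 2σ_allow t/D = 2×32.78×11.6/460 = 1.653 MPa.

p_allow = 1.65 MPa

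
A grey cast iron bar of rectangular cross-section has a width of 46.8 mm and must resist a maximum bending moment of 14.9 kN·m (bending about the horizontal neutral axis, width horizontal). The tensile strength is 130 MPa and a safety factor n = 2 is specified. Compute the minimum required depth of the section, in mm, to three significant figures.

h = 171 mm

σ_allow = 130/2 = 65.00 MPa.
For a rectangular section σ = 6M/(bh²), so h² = 6M/(b σ_allow) = 6×1.4900×10^7/(46.8×65.00) = 29390 mm².
h = 171.4 mm.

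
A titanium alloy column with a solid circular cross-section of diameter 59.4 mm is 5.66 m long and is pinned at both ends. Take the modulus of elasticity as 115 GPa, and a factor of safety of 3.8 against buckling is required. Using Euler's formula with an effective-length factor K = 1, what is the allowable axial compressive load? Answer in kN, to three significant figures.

I = πd⁴/64 = π×59.4⁴/64 = 611100 mm⁴.
Effective length L_e = KL = 1×5.66 m = 5660 mm.
Euler critical load P_cr = π²EI/L_e² = π²×115000×611100/5660² = 21650 N.
P_allow = P_cr/n = 21650/3.8 = 5698 N.

P_allow = 5.70 kN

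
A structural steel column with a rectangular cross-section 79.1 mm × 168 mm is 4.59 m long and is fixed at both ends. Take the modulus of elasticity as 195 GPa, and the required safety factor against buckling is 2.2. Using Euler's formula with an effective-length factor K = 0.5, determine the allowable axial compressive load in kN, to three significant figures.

Buckling occurs about the weak axis: I_min = h·b³/12 = 168×79.1³/12 = 6.929×10^6 mm⁴ (b = 79.1 mm is the smaller dimension).
Effective length L_e = KL = 0.5×4.59 m = 2295 mm.
Euler critical load P_cr = π²EI/L_e² = π²×195000×6.929×10^6/2295² = 2.532×10^6 N.
P_allow = P_cr/n = 2.532×10^6/2.2 = 1.151×10^6 N.

P_allow = 1150 kN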